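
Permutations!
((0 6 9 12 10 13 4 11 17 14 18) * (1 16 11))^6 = (0 4 18 13 14 10 17 12 11 9 16 6 1) = [4, 0, 2, 3, 18, 5, 1, 7, 8, 16, 17, 9, 11, 14, 10, 15, 6, 12, 13]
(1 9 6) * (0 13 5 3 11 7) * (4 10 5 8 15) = (0 13 8 15 4 10 5 3 11 7)(1 9 6) = [13, 9, 2, 11, 10, 3, 1, 0, 15, 6, 5, 7, 12, 8, 14, 4]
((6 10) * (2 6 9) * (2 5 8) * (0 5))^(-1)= (0 9 10 6 2 8 5)= [9, 1, 8, 3, 4, 0, 2, 7, 5, 10, 6]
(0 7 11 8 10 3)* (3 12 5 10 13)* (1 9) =(0 7 11 8 13 3)(1 9)(5 10 12) =[7, 9, 2, 0, 4, 10, 6, 11, 13, 1, 12, 8, 5, 3]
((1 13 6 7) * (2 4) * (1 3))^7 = (1 6 3 13 7)(2 4) = [0, 6, 4, 13, 2, 5, 3, 1, 8, 9, 10, 11, 12, 7]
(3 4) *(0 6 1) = (0 6 1)(3 4) = [6, 0, 2, 4, 3, 5, 1]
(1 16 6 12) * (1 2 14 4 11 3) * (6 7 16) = (1 6 12 2 14 4 11 3)(7 16) = [0, 6, 14, 1, 11, 5, 12, 16, 8, 9, 10, 3, 2, 13, 4, 15, 7]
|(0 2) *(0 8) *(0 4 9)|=5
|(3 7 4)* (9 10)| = 6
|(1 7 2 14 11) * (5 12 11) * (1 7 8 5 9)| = |(1 8 5 12 11 7 2 14 9)| = 9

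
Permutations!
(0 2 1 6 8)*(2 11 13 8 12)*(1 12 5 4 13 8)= (0 11 8)(1 6 5 4 13)(2 12)= [11, 6, 12, 3, 13, 4, 5, 7, 0, 9, 10, 8, 2, 1]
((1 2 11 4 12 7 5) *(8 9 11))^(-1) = [0, 5, 1, 3, 11, 7, 6, 12, 2, 8, 10, 9, 4] = (1 5 7 12 4 11 9 8 2)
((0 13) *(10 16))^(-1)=(0 13)(10 16)=[13, 1, 2, 3, 4, 5, 6, 7, 8, 9, 16, 11, 12, 0, 14, 15, 10]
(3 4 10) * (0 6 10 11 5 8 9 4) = [6, 1, 2, 0, 11, 8, 10, 7, 9, 4, 3, 5] = (0 6 10 3)(4 11 5 8 9)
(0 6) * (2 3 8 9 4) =(0 6)(2 3 8 9 4) =[6, 1, 3, 8, 2, 5, 0, 7, 9, 4]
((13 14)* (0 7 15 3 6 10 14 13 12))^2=(0 15 6 14)(3 10 12 7)=[15, 1, 2, 10, 4, 5, 14, 3, 8, 9, 12, 11, 7, 13, 0, 6]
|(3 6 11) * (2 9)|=|(2 9)(3 6 11)|=6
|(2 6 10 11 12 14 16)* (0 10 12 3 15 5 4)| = 35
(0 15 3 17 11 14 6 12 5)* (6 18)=[15, 1, 2, 17, 4, 0, 12, 7, 8, 9, 10, 14, 5, 13, 18, 3, 16, 11, 6]=(0 15 3 17 11 14 18 6 12 5)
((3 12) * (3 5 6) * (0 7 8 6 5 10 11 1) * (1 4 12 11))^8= [10, 12, 2, 8, 3, 5, 7, 1, 0, 9, 4, 6, 11]= (0 10 4 3 8)(1 12 11 6 7)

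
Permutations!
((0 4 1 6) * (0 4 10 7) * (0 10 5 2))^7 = (0 5 2)(1 6 4)(7 10) = [5, 6, 0, 3, 1, 2, 4, 10, 8, 9, 7]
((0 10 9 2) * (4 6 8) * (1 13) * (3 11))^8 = (13)(4 8 6) = [0, 1, 2, 3, 8, 5, 4, 7, 6, 9, 10, 11, 12, 13]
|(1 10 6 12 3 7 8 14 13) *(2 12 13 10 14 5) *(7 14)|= |(1 7 8 5 2 12 3 14 10 6 13)|= 11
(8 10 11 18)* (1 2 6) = (1 2 6)(8 10 11 18) = [0, 2, 6, 3, 4, 5, 1, 7, 10, 9, 11, 18, 12, 13, 14, 15, 16, 17, 8]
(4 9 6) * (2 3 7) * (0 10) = (0 10)(2 3 7)(4 9 6) = [10, 1, 3, 7, 9, 5, 4, 2, 8, 6, 0]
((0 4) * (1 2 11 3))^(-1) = (0 4)(1 3 11 2) = [4, 3, 1, 11, 0, 5, 6, 7, 8, 9, 10, 2]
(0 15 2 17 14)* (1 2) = (0 15 1 2 17 14) = [15, 2, 17, 3, 4, 5, 6, 7, 8, 9, 10, 11, 12, 13, 0, 1, 16, 14]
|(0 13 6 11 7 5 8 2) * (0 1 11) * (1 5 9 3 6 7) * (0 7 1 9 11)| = |(0 13 1)(2 5 8)(3 6 7 11 9)| = 15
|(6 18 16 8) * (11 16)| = |(6 18 11 16 8)| = 5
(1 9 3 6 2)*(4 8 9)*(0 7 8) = [7, 4, 1, 6, 0, 5, 2, 8, 9, 3] = (0 7 8 9 3 6 2 1 4)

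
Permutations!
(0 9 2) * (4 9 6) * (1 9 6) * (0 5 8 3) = (0 1 9 2 5 8 3)(4 6) = [1, 9, 5, 0, 6, 8, 4, 7, 3, 2]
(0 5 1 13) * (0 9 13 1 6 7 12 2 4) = (0 5 6 7 12 2 4)(9 13) = [5, 1, 4, 3, 0, 6, 7, 12, 8, 13, 10, 11, 2, 9]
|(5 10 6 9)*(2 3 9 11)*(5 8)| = |(2 3 9 8 5 10 6 11)| = 8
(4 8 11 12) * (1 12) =[0, 12, 2, 3, 8, 5, 6, 7, 11, 9, 10, 1, 4] =(1 12 4 8 11)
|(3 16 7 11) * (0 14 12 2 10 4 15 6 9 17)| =|(0 14 12 2 10 4 15 6 9 17)(3 16 7 11)| =20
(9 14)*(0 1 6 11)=(0 1 6 11)(9 14)=[1, 6, 2, 3, 4, 5, 11, 7, 8, 14, 10, 0, 12, 13, 9]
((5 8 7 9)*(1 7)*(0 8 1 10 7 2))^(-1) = (0 2 1 5 9 7 10 8) = [2, 5, 1, 3, 4, 9, 6, 10, 0, 7, 8]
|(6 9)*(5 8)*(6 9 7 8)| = 4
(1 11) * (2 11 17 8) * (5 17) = (1 5 17 8 2 11) = [0, 5, 11, 3, 4, 17, 6, 7, 2, 9, 10, 1, 12, 13, 14, 15, 16, 8]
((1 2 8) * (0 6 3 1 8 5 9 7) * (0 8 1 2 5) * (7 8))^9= (0 6 3 2)(1 5 9 8)= [6, 5, 0, 2, 4, 9, 3, 7, 1, 8]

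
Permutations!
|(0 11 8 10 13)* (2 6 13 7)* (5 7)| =9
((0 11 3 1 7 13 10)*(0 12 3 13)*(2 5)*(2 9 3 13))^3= (13)(0 5 1 11 9 7 2 3)= [5, 11, 3, 0, 4, 1, 6, 2, 8, 7, 10, 9, 12, 13]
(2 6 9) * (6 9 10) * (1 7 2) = [0, 7, 9, 3, 4, 5, 10, 2, 8, 1, 6] = (1 7 2 9)(6 10)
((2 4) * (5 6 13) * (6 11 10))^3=[0, 1, 4, 3, 2, 6, 11, 7, 8, 9, 5, 13, 12, 10]=(2 4)(5 6 11 13 10)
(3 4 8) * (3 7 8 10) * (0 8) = (0 8 7)(3 4 10) = [8, 1, 2, 4, 10, 5, 6, 0, 7, 9, 3]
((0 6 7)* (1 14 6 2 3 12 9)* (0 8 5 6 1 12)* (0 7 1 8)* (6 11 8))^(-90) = (14)(0 3)(2 7) = [3, 1, 7, 0, 4, 5, 6, 2, 8, 9, 10, 11, 12, 13, 14]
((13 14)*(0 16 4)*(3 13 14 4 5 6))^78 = (0 16 5 6 3 13 4) = [16, 1, 2, 13, 0, 6, 3, 7, 8, 9, 10, 11, 12, 4, 14, 15, 5]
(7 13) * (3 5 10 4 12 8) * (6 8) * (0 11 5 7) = (0 11 5 10 4 12 6 8 3 7 13) = [11, 1, 2, 7, 12, 10, 8, 13, 3, 9, 4, 5, 6, 0]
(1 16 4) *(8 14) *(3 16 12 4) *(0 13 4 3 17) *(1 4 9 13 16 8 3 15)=(0 16 17)(1 12 15)(3 8 14)(9 13)=[16, 12, 2, 8, 4, 5, 6, 7, 14, 13, 10, 11, 15, 9, 3, 1, 17, 0]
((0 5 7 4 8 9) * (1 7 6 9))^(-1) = [9, 8, 2, 3, 7, 0, 5, 1, 4, 6] = (0 9 6 5)(1 8 4 7)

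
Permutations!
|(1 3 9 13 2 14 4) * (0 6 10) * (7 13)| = |(0 6 10)(1 3 9 7 13 2 14 4)| = 24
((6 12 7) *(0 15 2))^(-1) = (0 2 15)(6 7 12) = [2, 1, 15, 3, 4, 5, 7, 12, 8, 9, 10, 11, 6, 13, 14, 0]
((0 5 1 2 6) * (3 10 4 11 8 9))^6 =(11)(0 5 1 2 6) =[5, 2, 6, 3, 4, 1, 0, 7, 8, 9, 10, 11]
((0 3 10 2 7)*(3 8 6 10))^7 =(0 8 6 10 2 7) =[8, 1, 7, 3, 4, 5, 10, 0, 6, 9, 2]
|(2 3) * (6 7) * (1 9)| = |(1 9)(2 3)(6 7)| = 2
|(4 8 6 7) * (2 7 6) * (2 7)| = |(4 8 7)| = 3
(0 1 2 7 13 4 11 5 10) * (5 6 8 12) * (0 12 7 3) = (0 1 2 3)(4 11 6 8 7 13)(5 10 12) = [1, 2, 3, 0, 11, 10, 8, 13, 7, 9, 12, 6, 5, 4]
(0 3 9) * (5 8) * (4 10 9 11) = (0 3 11 4 10 9)(5 8) = [3, 1, 2, 11, 10, 8, 6, 7, 5, 0, 9, 4]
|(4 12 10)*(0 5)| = |(0 5)(4 12 10)| = 6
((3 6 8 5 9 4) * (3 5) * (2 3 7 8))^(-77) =(2 3 6)(4 5 9)(7 8) =[0, 1, 3, 6, 5, 9, 2, 8, 7, 4]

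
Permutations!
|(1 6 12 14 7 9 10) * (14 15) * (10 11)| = |(1 6 12 15 14 7 9 11 10)| = 9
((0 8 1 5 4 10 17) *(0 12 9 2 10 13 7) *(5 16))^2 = (0 1 5 13)(2 17 9 10 12)(4 7 8 16) = [1, 5, 17, 3, 7, 13, 6, 8, 16, 10, 12, 11, 2, 0, 14, 15, 4, 9]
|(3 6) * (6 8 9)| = |(3 8 9 6)| = 4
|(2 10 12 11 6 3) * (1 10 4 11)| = |(1 10 12)(2 4 11 6 3)| = 15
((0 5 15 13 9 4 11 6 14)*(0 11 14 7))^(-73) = (0 11 9 5 6 4 15 7 14 13) = [11, 1, 2, 3, 15, 6, 4, 14, 8, 5, 10, 9, 12, 0, 13, 7]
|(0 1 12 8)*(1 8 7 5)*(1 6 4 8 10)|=|(0 10 1 12 7 5 6 4 8)|=9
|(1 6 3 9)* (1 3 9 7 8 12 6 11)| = |(1 11)(3 7 8 12 6 9)| = 6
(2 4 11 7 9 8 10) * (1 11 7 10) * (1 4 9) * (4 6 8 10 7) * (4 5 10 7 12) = (1 11 12 4 5 10 2 9 7)(6 8) = [0, 11, 9, 3, 5, 10, 8, 1, 6, 7, 2, 12, 4]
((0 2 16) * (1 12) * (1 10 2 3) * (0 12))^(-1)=[1, 3, 10, 0, 4, 5, 6, 7, 8, 9, 12, 11, 16, 13, 14, 15, 2]=(0 1 3)(2 10 12 16)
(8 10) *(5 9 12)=(5 9 12)(8 10)=[0, 1, 2, 3, 4, 9, 6, 7, 10, 12, 8, 11, 5]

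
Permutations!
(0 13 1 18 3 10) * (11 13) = (0 11 13 1 18 3 10) = [11, 18, 2, 10, 4, 5, 6, 7, 8, 9, 0, 13, 12, 1, 14, 15, 16, 17, 3]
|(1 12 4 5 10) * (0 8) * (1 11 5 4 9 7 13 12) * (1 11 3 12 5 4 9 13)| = |(0 8)(1 11 4 9 7)(3 12 13 5 10)| = 10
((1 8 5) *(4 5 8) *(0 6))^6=(8)=[0, 1, 2, 3, 4, 5, 6, 7, 8]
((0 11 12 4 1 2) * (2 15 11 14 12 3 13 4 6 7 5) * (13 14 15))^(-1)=(0 2 5 7 6 12 14 3 11 15)(1 4 13)=[2, 4, 5, 11, 13, 7, 12, 6, 8, 9, 10, 15, 14, 1, 3, 0]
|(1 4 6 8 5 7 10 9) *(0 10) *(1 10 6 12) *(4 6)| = |(0 4 12 1 6 8 5 7)(9 10)| = 8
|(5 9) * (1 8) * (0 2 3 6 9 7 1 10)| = |(0 2 3 6 9 5 7 1 8 10)| = 10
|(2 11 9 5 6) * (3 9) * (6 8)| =|(2 11 3 9 5 8 6)| =7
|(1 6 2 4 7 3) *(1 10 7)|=|(1 6 2 4)(3 10 7)|=12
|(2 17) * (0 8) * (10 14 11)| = |(0 8)(2 17)(10 14 11)| = 6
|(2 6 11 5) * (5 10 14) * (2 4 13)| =8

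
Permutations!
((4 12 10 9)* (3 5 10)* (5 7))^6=(3 12 4 9 10 5 7)=[0, 1, 2, 12, 9, 7, 6, 3, 8, 10, 5, 11, 4]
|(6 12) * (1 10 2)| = 6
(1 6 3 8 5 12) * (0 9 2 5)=(0 9 2 5 12 1 6 3 8)=[9, 6, 5, 8, 4, 12, 3, 7, 0, 2, 10, 11, 1]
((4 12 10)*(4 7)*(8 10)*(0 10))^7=[10, 1, 2, 3, 12, 5, 6, 4, 0, 9, 7, 11, 8]=(0 10 7 4 12 8)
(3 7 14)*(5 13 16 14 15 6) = (3 7 15 6 5 13 16 14) = [0, 1, 2, 7, 4, 13, 5, 15, 8, 9, 10, 11, 12, 16, 3, 6, 14]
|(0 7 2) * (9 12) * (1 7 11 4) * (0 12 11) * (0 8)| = 14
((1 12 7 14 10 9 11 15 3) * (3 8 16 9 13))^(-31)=(1 10 12 13 7 3 14)(8 15 11 9 16)=[0, 10, 2, 14, 4, 5, 6, 3, 15, 16, 12, 9, 13, 7, 1, 11, 8]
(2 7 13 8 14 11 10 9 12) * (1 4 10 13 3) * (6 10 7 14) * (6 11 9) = [0, 4, 14, 1, 7, 5, 10, 3, 11, 12, 6, 13, 2, 8, 9] = (1 4 7 3)(2 14 9 12)(6 10)(8 11 13)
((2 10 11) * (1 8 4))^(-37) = (1 4 8)(2 11 10) = [0, 4, 11, 3, 8, 5, 6, 7, 1, 9, 2, 10]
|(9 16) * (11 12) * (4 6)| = |(4 6)(9 16)(11 12)| = 2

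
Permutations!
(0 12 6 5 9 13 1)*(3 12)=[3, 0, 2, 12, 4, 9, 5, 7, 8, 13, 10, 11, 6, 1]=(0 3 12 6 5 9 13 1)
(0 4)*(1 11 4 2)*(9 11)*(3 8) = (0 2 1 9 11 4)(3 8) = [2, 9, 1, 8, 0, 5, 6, 7, 3, 11, 10, 4]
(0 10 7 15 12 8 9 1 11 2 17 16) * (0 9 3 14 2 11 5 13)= [10, 5, 17, 14, 4, 13, 6, 15, 3, 1, 7, 11, 8, 0, 2, 12, 9, 16]= (0 10 7 15 12 8 3 14 2 17 16 9 1 5 13)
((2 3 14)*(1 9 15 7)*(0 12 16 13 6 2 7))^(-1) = [15, 7, 6, 2, 4, 5, 13, 14, 8, 1, 10, 11, 0, 16, 3, 9, 12] = (0 15 9 1 7 14 3 2 6 13 16 12)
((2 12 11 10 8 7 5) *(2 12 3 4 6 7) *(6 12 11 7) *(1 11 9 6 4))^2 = (1 10 2)(3 11 8)(4 7 9)(5 6 12) = [0, 10, 1, 11, 7, 6, 12, 9, 3, 4, 2, 8, 5]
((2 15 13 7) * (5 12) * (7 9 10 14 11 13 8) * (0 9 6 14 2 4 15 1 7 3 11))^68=(0 6 11 8 4 1 10)(2 9 14 13 3 15 7)=[6, 10, 9, 15, 1, 5, 11, 2, 4, 14, 0, 8, 12, 3, 13, 7]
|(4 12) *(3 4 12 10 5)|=4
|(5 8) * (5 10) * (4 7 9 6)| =12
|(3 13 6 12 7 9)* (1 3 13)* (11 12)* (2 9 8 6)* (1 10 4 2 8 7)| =|(1 3 10 4 2 9 13 8 6 11 12)| =11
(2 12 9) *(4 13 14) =(2 12 9)(4 13 14) =[0, 1, 12, 3, 13, 5, 6, 7, 8, 2, 10, 11, 9, 14, 4]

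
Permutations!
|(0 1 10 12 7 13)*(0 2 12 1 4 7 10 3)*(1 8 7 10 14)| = |(0 4 10 8 7 13 2 12 14 1 3)| = 11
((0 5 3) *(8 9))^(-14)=[5, 1, 2, 0, 4, 3, 6, 7, 8, 9]=(9)(0 5 3)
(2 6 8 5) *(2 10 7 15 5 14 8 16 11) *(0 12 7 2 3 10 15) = (0 12 7)(2 6 16 11 3 10)(5 15)(8 14) = [12, 1, 6, 10, 4, 15, 16, 0, 14, 9, 2, 3, 7, 13, 8, 5, 11]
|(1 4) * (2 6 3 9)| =4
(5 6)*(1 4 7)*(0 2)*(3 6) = [2, 4, 0, 6, 7, 3, 5, 1] = (0 2)(1 4 7)(3 6 5)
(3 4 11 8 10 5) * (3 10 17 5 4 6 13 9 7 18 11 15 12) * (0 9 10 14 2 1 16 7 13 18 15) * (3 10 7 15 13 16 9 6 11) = [6, 9, 1, 11, 0, 14, 18, 13, 17, 16, 4, 8, 10, 7, 2, 12, 15, 5, 3] = (0 6 18 3 11 8 17 5 14 2 1 9 16 15 12 10 4)(7 13)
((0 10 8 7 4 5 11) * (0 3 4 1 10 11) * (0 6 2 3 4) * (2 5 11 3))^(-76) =(11) =[0, 1, 2, 3, 4, 5, 6, 7, 8, 9, 10, 11]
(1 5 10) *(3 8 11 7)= (1 5 10)(3 8 11 7)= [0, 5, 2, 8, 4, 10, 6, 3, 11, 9, 1, 7]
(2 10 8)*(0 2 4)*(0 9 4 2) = (2 10 8)(4 9) = [0, 1, 10, 3, 9, 5, 6, 7, 2, 4, 8]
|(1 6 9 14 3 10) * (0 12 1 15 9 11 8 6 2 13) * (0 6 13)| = 20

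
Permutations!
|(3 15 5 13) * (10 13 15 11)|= |(3 11 10 13)(5 15)|= 4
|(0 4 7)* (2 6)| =|(0 4 7)(2 6)| =6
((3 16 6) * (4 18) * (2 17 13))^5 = (2 13 17)(3 6 16)(4 18) = [0, 1, 13, 6, 18, 5, 16, 7, 8, 9, 10, 11, 12, 17, 14, 15, 3, 2, 4]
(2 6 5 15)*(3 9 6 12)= [0, 1, 12, 9, 4, 15, 5, 7, 8, 6, 10, 11, 3, 13, 14, 2]= (2 12 3 9 6 5 15)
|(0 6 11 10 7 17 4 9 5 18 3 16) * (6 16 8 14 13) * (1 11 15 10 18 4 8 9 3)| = 24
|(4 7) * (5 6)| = 2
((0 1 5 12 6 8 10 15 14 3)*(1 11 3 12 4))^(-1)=(0 3 11)(1 4 5)(6 12 14 15 10 8)=[3, 4, 2, 11, 5, 1, 12, 7, 6, 9, 8, 0, 14, 13, 15, 10]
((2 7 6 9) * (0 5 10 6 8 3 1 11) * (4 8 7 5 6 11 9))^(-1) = (0 11 10 5 2 9 1 3 8 4 6) = [11, 3, 9, 8, 6, 2, 0, 7, 4, 1, 5, 10]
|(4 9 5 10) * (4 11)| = |(4 9 5 10 11)| = 5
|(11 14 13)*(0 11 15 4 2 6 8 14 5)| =21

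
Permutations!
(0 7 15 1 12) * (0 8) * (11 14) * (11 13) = (0 7 15 1 12 8)(11 14 13) = [7, 12, 2, 3, 4, 5, 6, 15, 0, 9, 10, 14, 8, 11, 13, 1]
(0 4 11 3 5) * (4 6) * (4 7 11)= (0 6 7 11 3 5)= [6, 1, 2, 5, 4, 0, 7, 11, 8, 9, 10, 3]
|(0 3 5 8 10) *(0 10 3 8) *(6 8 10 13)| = 7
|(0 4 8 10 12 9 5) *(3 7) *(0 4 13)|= |(0 13)(3 7)(4 8 10 12 9 5)|= 6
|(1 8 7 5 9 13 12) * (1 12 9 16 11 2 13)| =9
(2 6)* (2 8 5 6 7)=(2 7)(5 6 8)=[0, 1, 7, 3, 4, 6, 8, 2, 5]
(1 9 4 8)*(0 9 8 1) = [9, 8, 2, 3, 1, 5, 6, 7, 0, 4] = (0 9 4 1 8)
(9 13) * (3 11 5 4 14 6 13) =[0, 1, 2, 11, 14, 4, 13, 7, 8, 3, 10, 5, 12, 9, 6] =(3 11 5 4 14 6 13 9)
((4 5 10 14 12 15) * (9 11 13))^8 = (4 10 12)(5 14 15)(9 13 11) = [0, 1, 2, 3, 10, 14, 6, 7, 8, 13, 12, 9, 4, 11, 15, 5]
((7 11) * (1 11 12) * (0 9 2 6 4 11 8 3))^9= (0 8 12 11 6 9 3 1 7 4 2)= [8, 7, 0, 1, 2, 5, 9, 4, 12, 3, 10, 6, 11]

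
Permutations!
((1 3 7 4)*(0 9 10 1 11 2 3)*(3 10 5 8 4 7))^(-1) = (0 1 10 2 11 4 8 5 9) = [1, 10, 11, 3, 8, 9, 6, 7, 5, 0, 2, 4]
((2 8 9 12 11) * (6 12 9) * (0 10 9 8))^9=[10, 1, 0, 3, 4, 5, 12, 7, 6, 8, 9, 2, 11]=(0 10 9 8 6 12 11 2)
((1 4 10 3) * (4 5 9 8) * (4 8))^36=(10)=[0, 1, 2, 3, 4, 5, 6, 7, 8, 9, 10]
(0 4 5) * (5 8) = (0 4 8 5) = [4, 1, 2, 3, 8, 0, 6, 7, 5]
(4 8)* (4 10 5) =(4 8 10 5) =[0, 1, 2, 3, 8, 4, 6, 7, 10, 9, 5]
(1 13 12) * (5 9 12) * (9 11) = (1 13 5 11 9 12) = [0, 13, 2, 3, 4, 11, 6, 7, 8, 12, 10, 9, 1, 5]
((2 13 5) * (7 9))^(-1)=(2 5 13)(7 9)=[0, 1, 5, 3, 4, 13, 6, 9, 8, 7, 10, 11, 12, 2]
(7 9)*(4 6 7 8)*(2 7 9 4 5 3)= (2 7 4 6 9 8 5 3)= [0, 1, 7, 2, 6, 3, 9, 4, 5, 8]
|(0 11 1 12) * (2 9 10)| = 12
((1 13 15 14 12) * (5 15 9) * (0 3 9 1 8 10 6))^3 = (0 5 12 6 9 14 10 3 15 8)(1 13) = [5, 13, 2, 15, 4, 12, 9, 7, 0, 14, 3, 11, 6, 1, 10, 8]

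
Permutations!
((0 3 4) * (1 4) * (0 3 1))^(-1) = [3, 0, 2, 4, 1] = (0 3 4 1)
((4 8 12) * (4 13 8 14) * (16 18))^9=(4 14)(16 18)=[0, 1, 2, 3, 14, 5, 6, 7, 8, 9, 10, 11, 12, 13, 4, 15, 18, 17, 16]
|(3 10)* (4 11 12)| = |(3 10)(4 11 12)| = 6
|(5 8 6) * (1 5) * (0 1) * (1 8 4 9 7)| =15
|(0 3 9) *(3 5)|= |(0 5 3 9)|= 4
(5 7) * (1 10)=(1 10)(5 7)=[0, 10, 2, 3, 4, 7, 6, 5, 8, 9, 1]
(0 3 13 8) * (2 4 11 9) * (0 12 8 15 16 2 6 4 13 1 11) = (0 3 1 11 9 6 4)(2 13 15 16)(8 12) = [3, 11, 13, 1, 0, 5, 4, 7, 12, 6, 10, 9, 8, 15, 14, 16, 2]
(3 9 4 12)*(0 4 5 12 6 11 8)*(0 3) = (0 4 6 11 8 3 9 5 12) = [4, 1, 2, 9, 6, 12, 11, 7, 3, 5, 10, 8, 0]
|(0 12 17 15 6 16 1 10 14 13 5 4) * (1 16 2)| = 12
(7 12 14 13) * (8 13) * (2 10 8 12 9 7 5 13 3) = [0, 1, 10, 2, 4, 13, 6, 9, 3, 7, 8, 11, 14, 5, 12] = (2 10 8 3)(5 13)(7 9)(12 14)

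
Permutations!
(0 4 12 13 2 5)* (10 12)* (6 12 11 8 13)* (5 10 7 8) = (0 4 7 8 13 2 10 11 5)(6 12) = [4, 1, 10, 3, 7, 0, 12, 8, 13, 9, 11, 5, 6, 2]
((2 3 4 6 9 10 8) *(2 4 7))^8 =(2 7 3)(4 10 6 8 9) =[0, 1, 7, 2, 10, 5, 8, 3, 9, 4, 6]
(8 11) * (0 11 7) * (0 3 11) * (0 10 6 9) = [10, 1, 2, 11, 4, 5, 9, 3, 7, 0, 6, 8] = (0 10 6 9)(3 11 8 7)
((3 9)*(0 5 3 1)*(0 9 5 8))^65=(0 8)(1 9)(3 5)=[8, 9, 2, 5, 4, 3, 6, 7, 0, 1]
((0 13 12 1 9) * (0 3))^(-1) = (0 3 9 1 12 13) = [3, 12, 2, 9, 4, 5, 6, 7, 8, 1, 10, 11, 13, 0]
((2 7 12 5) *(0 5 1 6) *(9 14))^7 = (9 14) = [0, 1, 2, 3, 4, 5, 6, 7, 8, 14, 10, 11, 12, 13, 9]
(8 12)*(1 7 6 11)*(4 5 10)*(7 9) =(1 9 7 6 11)(4 5 10)(8 12) =[0, 9, 2, 3, 5, 10, 11, 6, 12, 7, 4, 1, 8]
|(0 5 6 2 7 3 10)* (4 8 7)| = |(0 5 6 2 4 8 7 3 10)| = 9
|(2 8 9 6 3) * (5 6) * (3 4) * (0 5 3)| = |(0 5 6 4)(2 8 9 3)| = 4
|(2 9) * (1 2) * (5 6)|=6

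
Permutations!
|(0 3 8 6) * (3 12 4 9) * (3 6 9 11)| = |(0 12 4 11 3 8 9 6)| = 8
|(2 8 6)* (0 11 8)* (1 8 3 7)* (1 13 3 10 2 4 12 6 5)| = |(0 11 10 2)(1 8 5)(3 7 13)(4 12 6)| = 12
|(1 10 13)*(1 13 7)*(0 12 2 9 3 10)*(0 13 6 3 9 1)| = |(0 12 2 1 13 6 3 10 7)| = 9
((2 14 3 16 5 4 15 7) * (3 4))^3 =(16)(2 15 14 7 4) =[0, 1, 15, 3, 2, 5, 6, 4, 8, 9, 10, 11, 12, 13, 7, 14, 16]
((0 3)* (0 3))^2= (3)= [0, 1, 2, 3]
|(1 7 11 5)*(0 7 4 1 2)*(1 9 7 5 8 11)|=|(0 5 2)(1 4 9 7)(8 11)|=12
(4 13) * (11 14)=[0, 1, 2, 3, 13, 5, 6, 7, 8, 9, 10, 14, 12, 4, 11]=(4 13)(11 14)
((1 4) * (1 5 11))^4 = (11) = [0, 1, 2, 3, 4, 5, 6, 7, 8, 9, 10, 11]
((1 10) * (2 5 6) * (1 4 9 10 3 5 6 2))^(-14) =[0, 3, 6, 5, 9, 2, 1, 7, 8, 10, 4] =(1 3 5 2 6)(4 9 10)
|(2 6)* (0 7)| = |(0 7)(2 6)| = 2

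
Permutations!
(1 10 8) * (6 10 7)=(1 7 6 10 8)=[0, 7, 2, 3, 4, 5, 10, 6, 1, 9, 8]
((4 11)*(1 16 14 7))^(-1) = [0, 7, 2, 3, 11, 5, 6, 14, 8, 9, 10, 4, 12, 13, 16, 15, 1] = (1 7 14 16)(4 11)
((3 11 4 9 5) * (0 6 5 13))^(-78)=(0 5 11 9)(3 4 13 6)=[5, 1, 2, 4, 13, 11, 3, 7, 8, 0, 10, 9, 12, 6]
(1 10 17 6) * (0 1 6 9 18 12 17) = (0 1 10)(9 18 12 17) = [1, 10, 2, 3, 4, 5, 6, 7, 8, 18, 0, 11, 17, 13, 14, 15, 16, 9, 12]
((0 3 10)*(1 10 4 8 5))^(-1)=(0 10 1 5 8 4 3)=[10, 5, 2, 0, 3, 8, 6, 7, 4, 9, 1]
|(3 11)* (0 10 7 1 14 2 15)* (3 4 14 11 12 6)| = 9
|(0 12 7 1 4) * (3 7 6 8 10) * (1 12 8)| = |(0 8 10 3 7 12 6 1 4)| = 9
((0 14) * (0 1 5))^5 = [14, 5, 2, 3, 4, 0, 6, 7, 8, 9, 10, 11, 12, 13, 1] = (0 14 1 5)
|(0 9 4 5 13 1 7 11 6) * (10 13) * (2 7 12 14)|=13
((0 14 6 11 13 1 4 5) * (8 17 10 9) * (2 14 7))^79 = (0 5 4 1 13 11 6 14 2 7)(8 9 10 17) = [5, 13, 7, 3, 1, 4, 14, 0, 9, 10, 17, 6, 12, 11, 2, 15, 16, 8]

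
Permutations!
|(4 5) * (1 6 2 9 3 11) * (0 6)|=14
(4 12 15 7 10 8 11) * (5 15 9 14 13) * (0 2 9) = (0 2 9 14 13 5 15 7 10 8 11 4 12) = [2, 1, 9, 3, 12, 15, 6, 10, 11, 14, 8, 4, 0, 5, 13, 7]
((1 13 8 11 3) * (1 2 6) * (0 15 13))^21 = (0 8 2)(1 13 3)(6 15 11) = [8, 13, 0, 1, 4, 5, 15, 7, 2, 9, 10, 6, 12, 3, 14, 11]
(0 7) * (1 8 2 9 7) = [1, 8, 9, 3, 4, 5, 6, 0, 2, 7] = (0 1 8 2 9 7)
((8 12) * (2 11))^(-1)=(2 11)(8 12)=[0, 1, 11, 3, 4, 5, 6, 7, 12, 9, 10, 2, 8]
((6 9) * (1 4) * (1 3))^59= (1 3 4)(6 9)= [0, 3, 2, 4, 1, 5, 9, 7, 8, 6]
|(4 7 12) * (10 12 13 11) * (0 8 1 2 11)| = 10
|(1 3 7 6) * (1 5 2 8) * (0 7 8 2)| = |(0 7 6 5)(1 3 8)| = 12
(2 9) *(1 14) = (1 14)(2 9) = [0, 14, 9, 3, 4, 5, 6, 7, 8, 2, 10, 11, 12, 13, 1]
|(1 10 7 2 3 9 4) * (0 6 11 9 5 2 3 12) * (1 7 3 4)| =10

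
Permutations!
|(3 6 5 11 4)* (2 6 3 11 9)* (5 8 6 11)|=|(2 11 4 5 9)(6 8)|=10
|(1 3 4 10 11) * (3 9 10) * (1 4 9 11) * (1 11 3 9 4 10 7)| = |(1 3 4 9 7)(10 11)| = 10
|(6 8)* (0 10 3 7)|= 4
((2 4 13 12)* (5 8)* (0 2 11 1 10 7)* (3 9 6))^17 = [7, 11, 0, 6, 2, 8, 9, 10, 5, 3, 1, 12, 13, 4] = (0 7 10 1 11 12 13 4 2)(3 6 9)(5 8)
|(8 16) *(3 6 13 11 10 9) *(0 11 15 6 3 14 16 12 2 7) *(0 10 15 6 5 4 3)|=|(0 11 15 5 4 3)(2 7 10 9 14 16 8 12)(6 13)|=24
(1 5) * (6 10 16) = (1 5)(6 10 16) = [0, 5, 2, 3, 4, 1, 10, 7, 8, 9, 16, 11, 12, 13, 14, 15, 6]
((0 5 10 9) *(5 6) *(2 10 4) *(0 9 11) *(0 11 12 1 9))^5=(0 10 6 12 5 1 4 9 2)=[10, 4, 0, 3, 9, 1, 12, 7, 8, 2, 6, 11, 5]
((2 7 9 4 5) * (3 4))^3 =[0, 1, 3, 2, 7, 9, 6, 4, 8, 5] =(2 3)(4 7)(5 9)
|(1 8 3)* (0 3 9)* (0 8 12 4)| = |(0 3 1 12 4)(8 9)| = 10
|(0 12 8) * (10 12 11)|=|(0 11 10 12 8)|=5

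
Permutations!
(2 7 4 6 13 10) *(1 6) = (1 6 13 10 2 7 4) = [0, 6, 7, 3, 1, 5, 13, 4, 8, 9, 2, 11, 12, 10]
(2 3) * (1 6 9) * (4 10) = (1 6 9)(2 3)(4 10) = [0, 6, 3, 2, 10, 5, 9, 7, 8, 1, 4]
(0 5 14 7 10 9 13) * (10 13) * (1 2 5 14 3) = (0 14 7 13)(1 2 5 3)(9 10) = [14, 2, 5, 1, 4, 3, 6, 13, 8, 10, 9, 11, 12, 0, 7]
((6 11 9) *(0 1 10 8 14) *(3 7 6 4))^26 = (0 1 10 8 14)(3 6 9)(4 7 11) = [1, 10, 2, 6, 7, 5, 9, 11, 14, 3, 8, 4, 12, 13, 0]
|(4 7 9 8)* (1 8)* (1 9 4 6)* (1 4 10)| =|(1 8 6 4 7 10)| =6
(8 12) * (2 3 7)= (2 3 7)(8 12)= [0, 1, 3, 7, 4, 5, 6, 2, 12, 9, 10, 11, 8]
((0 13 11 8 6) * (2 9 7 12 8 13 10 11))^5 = (0 9)(2 6)(7 10)(8 13)(11 12) = [9, 1, 6, 3, 4, 5, 2, 10, 13, 0, 7, 12, 11, 8]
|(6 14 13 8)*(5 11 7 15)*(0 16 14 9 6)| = 20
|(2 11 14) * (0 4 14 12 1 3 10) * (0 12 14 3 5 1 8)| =6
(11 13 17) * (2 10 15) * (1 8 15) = (1 8 15 2 10)(11 13 17) = [0, 8, 10, 3, 4, 5, 6, 7, 15, 9, 1, 13, 12, 17, 14, 2, 16, 11]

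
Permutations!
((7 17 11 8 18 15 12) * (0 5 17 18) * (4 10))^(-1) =[8, 1, 2, 3, 10, 0, 6, 12, 11, 9, 4, 17, 15, 13, 14, 18, 16, 5, 7] =(0 8 11 17 5)(4 10)(7 12 15 18)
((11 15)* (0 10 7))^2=(15)(0 7 10)=[7, 1, 2, 3, 4, 5, 6, 10, 8, 9, 0, 11, 12, 13, 14, 15]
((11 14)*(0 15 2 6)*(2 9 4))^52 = (0 2 9)(4 15 6) = [2, 1, 9, 3, 15, 5, 4, 7, 8, 0, 10, 11, 12, 13, 14, 6]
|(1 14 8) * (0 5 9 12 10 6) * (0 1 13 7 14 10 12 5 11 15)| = |(0 11 15)(1 10 6)(5 9)(7 14 8 13)| = 12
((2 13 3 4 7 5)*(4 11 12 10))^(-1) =(2 5 7 4 10 12 11 3 13) =[0, 1, 5, 13, 10, 7, 6, 4, 8, 9, 12, 3, 11, 2]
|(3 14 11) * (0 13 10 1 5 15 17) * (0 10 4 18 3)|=|(0 13 4 18 3 14 11)(1 5 15 17 10)|=35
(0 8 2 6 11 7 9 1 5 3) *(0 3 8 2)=(0 2 6 11 7 9 1 5 8)=[2, 5, 6, 3, 4, 8, 11, 9, 0, 1, 10, 7]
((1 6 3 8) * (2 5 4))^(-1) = (1 8 3 6)(2 4 5) = [0, 8, 4, 6, 5, 2, 1, 7, 3]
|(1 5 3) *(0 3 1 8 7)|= |(0 3 8 7)(1 5)|= 4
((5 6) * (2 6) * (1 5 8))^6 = [0, 5, 6, 3, 4, 2, 8, 7, 1] = (1 5 2 6 8)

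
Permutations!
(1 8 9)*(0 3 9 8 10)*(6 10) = [3, 6, 2, 9, 4, 5, 10, 7, 8, 1, 0] = (0 3 9 1 6 10)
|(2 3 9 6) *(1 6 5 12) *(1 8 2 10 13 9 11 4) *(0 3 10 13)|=|(0 3 11 4 1 6 13 9 5 12 8 2 10)|=13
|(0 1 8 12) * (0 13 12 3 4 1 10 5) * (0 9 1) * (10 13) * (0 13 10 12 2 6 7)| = 12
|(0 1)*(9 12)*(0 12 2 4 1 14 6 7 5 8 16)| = |(0 14 6 7 5 8 16)(1 12 9 2 4)| = 35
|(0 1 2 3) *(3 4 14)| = |(0 1 2 4 14 3)| = 6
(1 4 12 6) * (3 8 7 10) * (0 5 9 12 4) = (0 5 9 12 6 1)(3 8 7 10) = [5, 0, 2, 8, 4, 9, 1, 10, 7, 12, 3, 11, 6]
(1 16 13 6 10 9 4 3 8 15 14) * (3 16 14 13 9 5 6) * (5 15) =(1 14)(3 8 5 6 10 15 13)(4 16 9) =[0, 14, 2, 8, 16, 6, 10, 7, 5, 4, 15, 11, 12, 3, 1, 13, 9]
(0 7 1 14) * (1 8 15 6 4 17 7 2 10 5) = (0 2 10 5 1 14)(4 17 7 8 15 6) = [2, 14, 10, 3, 17, 1, 4, 8, 15, 9, 5, 11, 12, 13, 0, 6, 16, 7]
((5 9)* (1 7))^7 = (1 7)(5 9) = [0, 7, 2, 3, 4, 9, 6, 1, 8, 5]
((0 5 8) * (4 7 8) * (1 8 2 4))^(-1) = (0 8 1 5)(2 7 4) = [8, 5, 7, 3, 2, 0, 6, 4, 1]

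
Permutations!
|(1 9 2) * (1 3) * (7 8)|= |(1 9 2 3)(7 8)|= 4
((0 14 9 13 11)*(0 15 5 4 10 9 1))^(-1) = (0 1 14)(4 5 15 11 13 9 10) = [1, 14, 2, 3, 5, 15, 6, 7, 8, 10, 4, 13, 12, 9, 0, 11]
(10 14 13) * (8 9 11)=(8 9 11)(10 14 13)=[0, 1, 2, 3, 4, 5, 6, 7, 9, 11, 14, 8, 12, 10, 13]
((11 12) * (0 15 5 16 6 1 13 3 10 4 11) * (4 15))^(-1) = (0 12 11 4)(1 6 16 5 15 10 3 13) = [12, 6, 2, 13, 0, 15, 16, 7, 8, 9, 3, 4, 11, 1, 14, 10, 5]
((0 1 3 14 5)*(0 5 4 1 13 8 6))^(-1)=(0 6 8 13)(1 4 14 3)=[6, 4, 2, 1, 14, 5, 8, 7, 13, 9, 10, 11, 12, 0, 3]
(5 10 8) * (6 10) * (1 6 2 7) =(1 6 10 8 5 2 7) =[0, 6, 7, 3, 4, 2, 10, 1, 5, 9, 8]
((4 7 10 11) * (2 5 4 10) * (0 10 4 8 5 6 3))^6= (0 6 7 11)(2 4 10 3)= [6, 1, 4, 2, 10, 5, 7, 11, 8, 9, 3, 0]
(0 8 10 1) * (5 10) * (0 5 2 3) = (0 8 2 3)(1 5 10) = [8, 5, 3, 0, 4, 10, 6, 7, 2, 9, 1]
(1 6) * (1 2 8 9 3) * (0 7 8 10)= (0 7 8 9 3 1 6 2 10)= [7, 6, 10, 1, 4, 5, 2, 8, 9, 3, 0]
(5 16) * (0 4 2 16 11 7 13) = (0 4 2 16 5 11 7 13) = [4, 1, 16, 3, 2, 11, 6, 13, 8, 9, 10, 7, 12, 0, 14, 15, 5]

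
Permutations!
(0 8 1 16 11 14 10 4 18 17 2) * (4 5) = [8, 16, 0, 3, 18, 4, 6, 7, 1, 9, 5, 14, 12, 13, 10, 15, 11, 2, 17] = (0 8 1 16 11 14 10 5 4 18 17 2)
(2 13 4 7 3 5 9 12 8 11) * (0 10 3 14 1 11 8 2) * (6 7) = (0 10 3 5 9 12 2 13 4 6 7 14 1 11) = [10, 11, 13, 5, 6, 9, 7, 14, 8, 12, 3, 0, 2, 4, 1]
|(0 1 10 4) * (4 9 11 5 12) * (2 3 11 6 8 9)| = |(0 1 10 2 3 11 5 12 4)(6 8 9)| = 9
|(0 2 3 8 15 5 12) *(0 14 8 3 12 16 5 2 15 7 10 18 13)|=|(0 15 2 12 14 8 7 10 18 13)(5 16)|=10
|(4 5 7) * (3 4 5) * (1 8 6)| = 6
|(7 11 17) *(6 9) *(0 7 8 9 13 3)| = |(0 7 11 17 8 9 6 13 3)| = 9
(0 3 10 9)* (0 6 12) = (0 3 10 9 6 12) = [3, 1, 2, 10, 4, 5, 12, 7, 8, 6, 9, 11, 0]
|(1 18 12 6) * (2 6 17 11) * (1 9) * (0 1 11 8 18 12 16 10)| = |(0 1 12 17 8 18 16 10)(2 6 9 11)| = 8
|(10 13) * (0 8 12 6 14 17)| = 6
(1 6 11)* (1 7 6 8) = (1 8)(6 11 7) = [0, 8, 2, 3, 4, 5, 11, 6, 1, 9, 10, 7]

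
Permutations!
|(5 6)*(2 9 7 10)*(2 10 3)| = 4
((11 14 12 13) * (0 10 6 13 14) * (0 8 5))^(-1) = (0 5 8 11 13 6 10)(12 14) = [5, 1, 2, 3, 4, 8, 10, 7, 11, 9, 0, 13, 14, 6, 12]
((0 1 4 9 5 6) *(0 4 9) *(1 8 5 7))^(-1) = (0 4 6 5 8)(1 7 9) = [4, 7, 2, 3, 6, 8, 5, 9, 0, 1]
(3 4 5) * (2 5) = [0, 1, 5, 4, 2, 3] = (2 5 3 4)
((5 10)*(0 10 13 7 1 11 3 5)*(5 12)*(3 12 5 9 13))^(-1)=(0 10)(1 7 13 9 12 11)(3 5)=[10, 7, 2, 5, 4, 3, 6, 13, 8, 12, 0, 1, 11, 9]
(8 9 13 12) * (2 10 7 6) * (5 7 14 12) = (2 10 14 12 8 9 13 5 7 6) = [0, 1, 10, 3, 4, 7, 2, 6, 9, 13, 14, 11, 8, 5, 12]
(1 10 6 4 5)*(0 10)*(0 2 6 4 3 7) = (0 10 4 5 1 2 6 3 7) = [10, 2, 6, 7, 5, 1, 3, 0, 8, 9, 4]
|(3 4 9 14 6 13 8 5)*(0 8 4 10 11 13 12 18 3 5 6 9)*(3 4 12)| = |(0 8 6 3 10 11 13 12 18 4)(9 14)| = 10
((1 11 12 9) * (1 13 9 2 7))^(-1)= (1 7 2 12 11)(9 13)= [0, 7, 12, 3, 4, 5, 6, 2, 8, 13, 10, 1, 11, 9]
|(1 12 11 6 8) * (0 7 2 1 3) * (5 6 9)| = 11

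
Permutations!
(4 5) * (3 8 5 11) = (3 8 5 4 11) = [0, 1, 2, 8, 11, 4, 6, 7, 5, 9, 10, 3]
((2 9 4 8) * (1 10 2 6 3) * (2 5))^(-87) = (1 2 8)(3 5 4)(6 10 9) = [0, 2, 8, 5, 3, 4, 10, 7, 1, 6, 9]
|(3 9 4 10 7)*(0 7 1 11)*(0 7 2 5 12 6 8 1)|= |(0 2 5 12 6 8 1 11 7 3 9 4 10)|= 13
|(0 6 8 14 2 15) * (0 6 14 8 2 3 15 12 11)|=|(0 14 3 15 6 2 12 11)|=8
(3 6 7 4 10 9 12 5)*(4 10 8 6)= (3 4 8 6 7 10 9 12 5)= [0, 1, 2, 4, 8, 3, 7, 10, 6, 12, 9, 11, 5]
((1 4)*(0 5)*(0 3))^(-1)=(0 3 5)(1 4)=[3, 4, 2, 5, 1, 0]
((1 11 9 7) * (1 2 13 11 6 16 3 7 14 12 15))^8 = (1 9 7)(2 6 14)(3 15 11)(12 13 16) = [0, 9, 6, 15, 4, 5, 14, 1, 8, 7, 10, 3, 13, 16, 2, 11, 12]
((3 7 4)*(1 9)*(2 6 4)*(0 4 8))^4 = (9)(0 2 4 6 3 8 7) = [2, 1, 4, 8, 6, 5, 3, 0, 7, 9]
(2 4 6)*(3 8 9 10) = (2 4 6)(3 8 9 10) = [0, 1, 4, 8, 6, 5, 2, 7, 9, 10, 3]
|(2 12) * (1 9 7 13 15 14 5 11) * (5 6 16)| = 10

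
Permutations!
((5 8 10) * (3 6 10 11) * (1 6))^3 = (1 5 3 10 11 6 8) = [0, 5, 2, 10, 4, 3, 8, 7, 1, 9, 11, 6]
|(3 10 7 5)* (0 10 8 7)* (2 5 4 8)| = |(0 10)(2 5 3)(4 8 7)| = 6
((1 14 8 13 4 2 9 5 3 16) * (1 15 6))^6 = (1 9)(2 6)(3 8)(4 15)(5 14)(13 16) = [0, 9, 6, 8, 15, 14, 2, 7, 3, 1, 10, 11, 12, 16, 5, 4, 13]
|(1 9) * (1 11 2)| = 4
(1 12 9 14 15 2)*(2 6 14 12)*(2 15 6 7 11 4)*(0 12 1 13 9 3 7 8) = (0 12 3 7 11 4 2 13 9 1 15 8)(6 14) = [12, 15, 13, 7, 2, 5, 14, 11, 0, 1, 10, 4, 3, 9, 6, 8]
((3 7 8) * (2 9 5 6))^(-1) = (2 6 5 9)(3 8 7) = [0, 1, 6, 8, 4, 9, 5, 3, 7, 2]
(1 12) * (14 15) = (1 12)(14 15) = [0, 12, 2, 3, 4, 5, 6, 7, 8, 9, 10, 11, 1, 13, 15, 14]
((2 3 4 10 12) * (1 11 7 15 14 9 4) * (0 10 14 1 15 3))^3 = [2, 3, 12, 11, 4, 5, 6, 1, 8, 9, 0, 15, 10, 13, 14, 7] = (0 2 12 10)(1 3 11 15 7)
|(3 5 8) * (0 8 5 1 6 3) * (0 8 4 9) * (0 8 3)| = |(0 4 9 8 3 1 6)| = 7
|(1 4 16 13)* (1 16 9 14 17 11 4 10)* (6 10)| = 30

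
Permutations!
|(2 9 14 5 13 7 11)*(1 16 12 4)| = |(1 16 12 4)(2 9 14 5 13 7 11)| = 28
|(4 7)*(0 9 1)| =|(0 9 1)(4 7)| =6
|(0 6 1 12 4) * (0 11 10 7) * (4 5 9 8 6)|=30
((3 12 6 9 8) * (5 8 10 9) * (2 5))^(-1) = (2 6 12 3 8 5)(9 10) = [0, 1, 6, 8, 4, 2, 12, 7, 5, 10, 9, 11, 3]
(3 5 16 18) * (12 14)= (3 5 16 18)(12 14)= [0, 1, 2, 5, 4, 16, 6, 7, 8, 9, 10, 11, 14, 13, 12, 15, 18, 17, 3]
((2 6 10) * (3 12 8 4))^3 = (3 4 8 12) = [0, 1, 2, 4, 8, 5, 6, 7, 12, 9, 10, 11, 3]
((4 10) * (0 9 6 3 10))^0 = (10) = [0, 1, 2, 3, 4, 5, 6, 7, 8, 9, 10]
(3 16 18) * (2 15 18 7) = (2 15 18 3 16 7) = [0, 1, 15, 16, 4, 5, 6, 2, 8, 9, 10, 11, 12, 13, 14, 18, 7, 17, 3]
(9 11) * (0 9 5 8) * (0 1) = (0 9 11 5 8 1) = [9, 0, 2, 3, 4, 8, 6, 7, 1, 11, 10, 5]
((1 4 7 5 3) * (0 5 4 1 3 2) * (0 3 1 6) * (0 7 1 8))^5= (8)(1 6 7 4)= [0, 6, 2, 3, 1, 5, 7, 4, 8]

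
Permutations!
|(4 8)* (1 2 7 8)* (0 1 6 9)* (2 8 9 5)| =|(0 1 8 4 6 5 2 7 9)| =9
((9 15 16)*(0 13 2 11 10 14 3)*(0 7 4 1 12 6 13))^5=(1 11 4 2 7 13 3 6 14 12 10)(9 16 15)=[0, 11, 7, 6, 2, 5, 14, 13, 8, 16, 1, 4, 10, 3, 12, 9, 15]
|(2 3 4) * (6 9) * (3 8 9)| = 6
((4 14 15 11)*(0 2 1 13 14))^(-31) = (0 2 1 13 14 15 11 4) = [2, 13, 1, 3, 0, 5, 6, 7, 8, 9, 10, 4, 12, 14, 15, 11]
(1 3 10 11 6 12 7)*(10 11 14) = (1 3 11 6 12 7)(10 14) = [0, 3, 2, 11, 4, 5, 12, 1, 8, 9, 14, 6, 7, 13, 10]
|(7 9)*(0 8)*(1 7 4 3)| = |(0 8)(1 7 9 4 3)| = 10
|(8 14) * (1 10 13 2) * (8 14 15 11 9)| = 4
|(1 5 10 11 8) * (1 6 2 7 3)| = 9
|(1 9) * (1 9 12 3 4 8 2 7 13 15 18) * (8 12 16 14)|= 9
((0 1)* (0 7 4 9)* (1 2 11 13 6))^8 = (0 9 4 7 1 6 13 11 2) = [9, 6, 0, 3, 7, 5, 13, 1, 8, 4, 10, 2, 12, 11]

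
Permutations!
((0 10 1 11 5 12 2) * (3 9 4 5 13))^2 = (0 1 13 9 5 2 10 11 3 4 12) = [1, 13, 10, 4, 12, 2, 6, 7, 8, 5, 11, 3, 0, 9]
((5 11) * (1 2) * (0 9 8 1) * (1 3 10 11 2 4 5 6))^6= (0 6 9 1 8 4 3 5 10 2 11)= [6, 8, 11, 5, 3, 10, 9, 7, 4, 1, 2, 0]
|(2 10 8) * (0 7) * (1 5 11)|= |(0 7)(1 5 11)(2 10 8)|= 6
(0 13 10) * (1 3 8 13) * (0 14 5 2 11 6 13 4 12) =[1, 3, 11, 8, 12, 2, 13, 7, 4, 9, 14, 6, 0, 10, 5] =(0 1 3 8 4 12)(2 11 6 13 10 14 5)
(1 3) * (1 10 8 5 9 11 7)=(1 3 10 8 5 9 11 7)=[0, 3, 2, 10, 4, 9, 6, 1, 5, 11, 8, 7]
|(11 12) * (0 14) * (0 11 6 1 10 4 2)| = |(0 14 11 12 6 1 10 4 2)| = 9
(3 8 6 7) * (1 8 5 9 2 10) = (1 8 6 7 3 5 9 2 10) = [0, 8, 10, 5, 4, 9, 7, 3, 6, 2, 1]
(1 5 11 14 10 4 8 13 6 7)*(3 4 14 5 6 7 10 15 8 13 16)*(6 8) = (1 8 16 3 4 13 7)(5 11)(6 10 14 15) = [0, 8, 2, 4, 13, 11, 10, 1, 16, 9, 14, 5, 12, 7, 15, 6, 3]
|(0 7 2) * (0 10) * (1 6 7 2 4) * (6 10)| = |(0 2 6 7 4 1 10)| = 7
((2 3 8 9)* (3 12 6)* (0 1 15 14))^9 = [1, 15, 3, 2, 4, 5, 9, 7, 12, 6, 10, 11, 8, 13, 0, 14] = (0 1 15 14)(2 3)(6 9)(8 12)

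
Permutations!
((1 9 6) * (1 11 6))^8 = (11) = [0, 1, 2, 3, 4, 5, 6, 7, 8, 9, 10, 11]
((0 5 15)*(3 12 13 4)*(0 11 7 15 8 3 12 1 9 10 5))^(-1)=(1 3 8 5 10 9)(4 13 12)(7 11 15)=[0, 3, 2, 8, 13, 10, 6, 11, 5, 1, 9, 15, 4, 12, 14, 7]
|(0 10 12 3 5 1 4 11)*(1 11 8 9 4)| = |(0 10 12 3 5 11)(4 8 9)| = 6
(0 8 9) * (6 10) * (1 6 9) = (0 8 1 6 10 9) = [8, 6, 2, 3, 4, 5, 10, 7, 1, 0, 9]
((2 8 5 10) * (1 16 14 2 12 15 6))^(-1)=(1 6 15 12 10 5 8 2 14 16)=[0, 6, 14, 3, 4, 8, 15, 7, 2, 9, 5, 11, 10, 13, 16, 12, 1]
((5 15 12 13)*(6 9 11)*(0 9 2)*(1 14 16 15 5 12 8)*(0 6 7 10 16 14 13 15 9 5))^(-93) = (0 5)(1 12 8 13 15)(2 6)(7 16 11 10 9) = [5, 12, 6, 3, 4, 0, 2, 16, 13, 7, 9, 10, 8, 15, 14, 1, 11]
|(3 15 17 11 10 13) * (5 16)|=6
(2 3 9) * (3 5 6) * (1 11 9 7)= (1 11 9 2 5 6 3 7)= [0, 11, 5, 7, 4, 6, 3, 1, 8, 2, 10, 9]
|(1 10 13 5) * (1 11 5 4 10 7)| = 6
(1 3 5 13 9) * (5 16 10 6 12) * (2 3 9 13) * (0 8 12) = (0 8 12 5 2 3 16 10 6)(1 9) = [8, 9, 3, 16, 4, 2, 0, 7, 12, 1, 6, 11, 5, 13, 14, 15, 10]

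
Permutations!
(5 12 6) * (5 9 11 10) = (5 12 6 9 11 10) = [0, 1, 2, 3, 4, 12, 9, 7, 8, 11, 5, 10, 6]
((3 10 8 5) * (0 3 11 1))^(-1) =(0 1 11 5 8 10 3) =[1, 11, 2, 0, 4, 8, 6, 7, 10, 9, 3, 5]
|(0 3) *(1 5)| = 2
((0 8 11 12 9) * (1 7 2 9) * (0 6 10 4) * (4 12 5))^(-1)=(0 4 5 11 8)(1 12 10 6 9 2 7)=[4, 12, 7, 3, 5, 11, 9, 1, 0, 2, 6, 8, 10]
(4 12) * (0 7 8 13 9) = (0 7 8 13 9)(4 12) = [7, 1, 2, 3, 12, 5, 6, 8, 13, 0, 10, 11, 4, 9]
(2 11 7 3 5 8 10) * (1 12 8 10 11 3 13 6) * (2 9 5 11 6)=(1 12 8 6)(2 3 11 7 13)(5 10 9)=[0, 12, 3, 11, 4, 10, 1, 13, 6, 5, 9, 7, 8, 2]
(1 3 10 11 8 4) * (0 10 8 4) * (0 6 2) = [10, 3, 0, 8, 1, 5, 2, 7, 6, 9, 11, 4] = (0 10 11 4 1 3 8 6 2)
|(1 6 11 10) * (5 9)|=4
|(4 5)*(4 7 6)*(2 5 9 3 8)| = |(2 5 7 6 4 9 3 8)| = 8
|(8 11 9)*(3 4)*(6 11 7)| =10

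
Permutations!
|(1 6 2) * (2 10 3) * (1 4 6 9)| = |(1 9)(2 4 6 10 3)| = 10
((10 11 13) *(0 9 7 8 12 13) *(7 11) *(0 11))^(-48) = (7 12 10 8 13) = [0, 1, 2, 3, 4, 5, 6, 12, 13, 9, 8, 11, 10, 7]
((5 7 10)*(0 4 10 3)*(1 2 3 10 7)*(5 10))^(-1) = (10)(0 3 2 1 5 7 4) = [3, 5, 1, 2, 0, 7, 6, 4, 8, 9, 10]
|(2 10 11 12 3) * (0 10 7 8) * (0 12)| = 15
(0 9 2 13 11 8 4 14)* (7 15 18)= (0 9 2 13 11 8 4 14)(7 15 18)= [9, 1, 13, 3, 14, 5, 6, 15, 4, 2, 10, 8, 12, 11, 0, 18, 16, 17, 7]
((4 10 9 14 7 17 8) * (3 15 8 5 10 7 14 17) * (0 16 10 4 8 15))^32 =(0 5 16 4 10 7 9 3 17) =[5, 1, 2, 17, 10, 16, 6, 9, 8, 3, 7, 11, 12, 13, 14, 15, 4, 0]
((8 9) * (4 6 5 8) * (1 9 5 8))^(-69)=[0, 6, 2, 3, 5, 4, 1, 7, 9, 8]=(1 6)(4 5)(8 9)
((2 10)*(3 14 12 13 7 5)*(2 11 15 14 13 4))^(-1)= (2 4 12 14 15 11 10)(3 5 7 13)= [0, 1, 4, 5, 12, 7, 6, 13, 8, 9, 2, 10, 14, 3, 15, 11]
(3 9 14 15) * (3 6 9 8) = (3 8)(6 9 14 15) = [0, 1, 2, 8, 4, 5, 9, 7, 3, 14, 10, 11, 12, 13, 15, 6]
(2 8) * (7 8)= (2 7 8)= [0, 1, 7, 3, 4, 5, 6, 8, 2]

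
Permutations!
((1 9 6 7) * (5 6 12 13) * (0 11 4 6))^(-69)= (0 11 4 6 7 1 9 12 13 5)= [11, 9, 2, 3, 6, 0, 7, 1, 8, 12, 10, 4, 13, 5]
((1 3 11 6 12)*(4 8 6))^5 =(1 6 4 3 12 8 11) =[0, 6, 2, 12, 3, 5, 4, 7, 11, 9, 10, 1, 8]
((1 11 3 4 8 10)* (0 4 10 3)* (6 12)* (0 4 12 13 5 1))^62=(0 4 13 10 11 6 3 1 12 8 5)=[4, 12, 2, 1, 13, 0, 3, 7, 5, 9, 11, 6, 8, 10]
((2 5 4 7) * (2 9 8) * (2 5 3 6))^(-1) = (2 6 3)(4 5 8 9 7) = [0, 1, 6, 2, 5, 8, 3, 4, 9, 7]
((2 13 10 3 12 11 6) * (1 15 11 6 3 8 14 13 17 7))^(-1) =(1 7 17 2 6 12 3 11 15)(8 10 13 14) =[0, 7, 6, 11, 4, 5, 12, 17, 10, 9, 13, 15, 3, 14, 8, 1, 16, 2]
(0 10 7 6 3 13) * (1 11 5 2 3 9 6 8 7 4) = [10, 11, 3, 13, 1, 2, 9, 8, 7, 6, 4, 5, 12, 0] = (0 10 4 1 11 5 2 3 13)(6 9)(7 8)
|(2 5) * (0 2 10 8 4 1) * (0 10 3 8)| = 8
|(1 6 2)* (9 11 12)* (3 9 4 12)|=|(1 6 2)(3 9 11)(4 12)|=6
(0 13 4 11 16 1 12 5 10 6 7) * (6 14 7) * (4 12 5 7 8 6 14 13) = (0 4 11 16 1 5 10 13 12 7)(6 14 8) = [4, 5, 2, 3, 11, 10, 14, 0, 6, 9, 13, 16, 7, 12, 8, 15, 1]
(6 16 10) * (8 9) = (6 16 10)(8 9) = [0, 1, 2, 3, 4, 5, 16, 7, 9, 8, 6, 11, 12, 13, 14, 15, 10]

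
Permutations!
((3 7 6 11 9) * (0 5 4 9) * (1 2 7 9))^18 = [4, 7, 6, 3, 2, 1, 0, 11, 8, 9, 10, 5] = (0 4 2 6)(1 7 11 5)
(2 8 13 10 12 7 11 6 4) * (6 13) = [0, 1, 8, 3, 2, 5, 4, 11, 6, 9, 12, 13, 7, 10] = (2 8 6 4)(7 11 13 10 12)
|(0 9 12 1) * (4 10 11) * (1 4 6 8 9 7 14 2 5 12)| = |(0 7 14 2 5 12 4 10 11 6 8 9 1)| = 13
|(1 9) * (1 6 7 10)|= |(1 9 6 7 10)|= 5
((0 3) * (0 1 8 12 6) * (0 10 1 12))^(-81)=[6, 3, 2, 10, 4, 5, 8, 7, 12, 9, 0, 11, 1]=(0 6 8 12 1 3 10)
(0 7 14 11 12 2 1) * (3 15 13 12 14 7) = (0 3 15 13 12 2 1)(11 14) = [3, 0, 1, 15, 4, 5, 6, 7, 8, 9, 10, 14, 2, 12, 11, 13]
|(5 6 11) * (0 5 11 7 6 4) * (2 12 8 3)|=|(0 5 4)(2 12 8 3)(6 7)|=12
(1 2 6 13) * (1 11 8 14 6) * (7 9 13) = [0, 2, 1, 3, 4, 5, 7, 9, 14, 13, 10, 8, 12, 11, 6] = (1 2)(6 7 9 13 11 8 14)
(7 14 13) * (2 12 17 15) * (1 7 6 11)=[0, 7, 12, 3, 4, 5, 11, 14, 8, 9, 10, 1, 17, 6, 13, 2, 16, 15]=(1 7 14 13 6 11)(2 12 17 15)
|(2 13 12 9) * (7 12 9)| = |(2 13 9)(7 12)| = 6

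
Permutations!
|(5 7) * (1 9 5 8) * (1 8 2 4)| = |(1 9 5 7 2 4)| = 6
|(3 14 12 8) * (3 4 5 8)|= 3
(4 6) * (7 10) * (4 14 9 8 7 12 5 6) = (5 6 14 9 8 7 10 12) = [0, 1, 2, 3, 4, 6, 14, 10, 7, 8, 12, 11, 5, 13, 9]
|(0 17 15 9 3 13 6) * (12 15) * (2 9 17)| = 6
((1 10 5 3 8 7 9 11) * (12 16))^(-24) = (16) = [0, 1, 2, 3, 4, 5, 6, 7, 8, 9, 10, 11, 12, 13, 14, 15, 16]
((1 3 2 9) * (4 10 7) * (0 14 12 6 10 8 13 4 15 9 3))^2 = [12, 14, 2, 3, 13, 5, 7, 9, 4, 0, 15, 11, 10, 8, 6, 1] = (0 12 10 15 1 14 6 7 9)(4 13 8)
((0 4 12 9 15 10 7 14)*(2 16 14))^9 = (0 14 16 2 7 10 15 9 12 4) = [14, 1, 7, 3, 0, 5, 6, 10, 8, 12, 15, 11, 4, 13, 16, 9, 2]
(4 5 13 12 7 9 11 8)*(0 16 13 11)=(0 16 13 12 7 9)(4 5 11 8)=[16, 1, 2, 3, 5, 11, 6, 9, 4, 0, 10, 8, 7, 12, 14, 15, 13]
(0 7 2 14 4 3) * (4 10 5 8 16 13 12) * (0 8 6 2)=(0 7)(2 14 10 5 6)(3 8 16 13 12 4)=[7, 1, 14, 8, 3, 6, 2, 0, 16, 9, 5, 11, 4, 12, 10, 15, 13]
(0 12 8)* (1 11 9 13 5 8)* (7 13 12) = (0 7 13 5 8)(1 11 9 12) = [7, 11, 2, 3, 4, 8, 6, 13, 0, 12, 10, 9, 1, 5]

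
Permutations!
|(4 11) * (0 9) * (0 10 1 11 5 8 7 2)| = 10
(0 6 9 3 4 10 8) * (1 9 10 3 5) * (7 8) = (0 6 10 7 8)(1 9 5)(3 4) = [6, 9, 2, 4, 3, 1, 10, 8, 0, 5, 7]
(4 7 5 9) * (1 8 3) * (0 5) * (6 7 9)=(0 5 6 7)(1 8 3)(4 9)=[5, 8, 2, 1, 9, 6, 7, 0, 3, 4]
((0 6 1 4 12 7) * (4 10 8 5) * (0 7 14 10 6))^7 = [0, 6, 2, 3, 12, 4, 1, 7, 5, 9, 8, 11, 14, 13, 10] = (1 6)(4 12 14 10 8 5)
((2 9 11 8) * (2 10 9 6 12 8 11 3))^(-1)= (2 3 9 10 8 12 6)= [0, 1, 3, 9, 4, 5, 2, 7, 12, 10, 8, 11, 6]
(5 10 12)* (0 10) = (0 10 12 5) = [10, 1, 2, 3, 4, 0, 6, 7, 8, 9, 12, 11, 5]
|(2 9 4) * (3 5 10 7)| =|(2 9 4)(3 5 10 7)| =12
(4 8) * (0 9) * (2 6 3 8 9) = (0 2 6 3 8 4 9) = [2, 1, 6, 8, 9, 5, 3, 7, 4, 0]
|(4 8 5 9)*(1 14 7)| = |(1 14 7)(4 8 5 9)| = 12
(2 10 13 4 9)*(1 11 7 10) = (1 11 7 10 13 4 9 2) = [0, 11, 1, 3, 9, 5, 6, 10, 8, 2, 13, 7, 12, 4]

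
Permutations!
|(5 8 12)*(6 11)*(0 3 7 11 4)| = 6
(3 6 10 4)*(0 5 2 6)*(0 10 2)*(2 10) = (0 5)(2 6 10 4 3) = [5, 1, 6, 2, 3, 0, 10, 7, 8, 9, 4]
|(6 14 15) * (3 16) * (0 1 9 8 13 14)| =|(0 1 9 8 13 14 15 6)(3 16)| =8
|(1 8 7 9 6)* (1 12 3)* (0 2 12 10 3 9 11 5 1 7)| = 12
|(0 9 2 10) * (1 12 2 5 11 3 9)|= 20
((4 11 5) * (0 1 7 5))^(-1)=(0 11 4 5 7 1)=[11, 0, 2, 3, 5, 7, 6, 1, 8, 9, 10, 4]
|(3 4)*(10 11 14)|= 6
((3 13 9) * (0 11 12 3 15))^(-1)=(0 15 9 13 3 12 11)=[15, 1, 2, 12, 4, 5, 6, 7, 8, 13, 10, 0, 11, 3, 14, 9]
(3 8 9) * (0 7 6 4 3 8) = (0 7 6 4 3)(8 9) = [7, 1, 2, 0, 3, 5, 4, 6, 9, 8]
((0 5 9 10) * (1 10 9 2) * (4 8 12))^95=(4 12 8)=[0, 1, 2, 3, 12, 5, 6, 7, 4, 9, 10, 11, 8]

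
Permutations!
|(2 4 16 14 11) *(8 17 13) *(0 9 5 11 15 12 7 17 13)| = 12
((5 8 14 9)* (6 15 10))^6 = (15)(5 14)(8 9) = [0, 1, 2, 3, 4, 14, 6, 7, 9, 8, 10, 11, 12, 13, 5, 15]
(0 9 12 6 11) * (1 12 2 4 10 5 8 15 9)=(0 1 12 6 11)(2 4 10 5 8 15 9)=[1, 12, 4, 3, 10, 8, 11, 7, 15, 2, 5, 0, 6, 13, 14, 9]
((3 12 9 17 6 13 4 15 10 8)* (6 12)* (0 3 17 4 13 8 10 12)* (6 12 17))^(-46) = (0 9 17 12 15 3 4) = [9, 1, 2, 4, 0, 5, 6, 7, 8, 17, 10, 11, 15, 13, 14, 3, 16, 12]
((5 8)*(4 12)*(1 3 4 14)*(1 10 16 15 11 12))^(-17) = (1 3 4)(5 8)(10 16 15 11 12 14) = [0, 3, 2, 4, 1, 8, 6, 7, 5, 9, 16, 12, 14, 13, 10, 11, 15]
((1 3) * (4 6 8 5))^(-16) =[0, 1, 2, 3, 4, 5, 6, 7, 8] =(8)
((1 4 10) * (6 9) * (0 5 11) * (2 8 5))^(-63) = (0 8 11 2 5)(6 9) = [8, 1, 5, 3, 4, 0, 9, 7, 11, 6, 10, 2]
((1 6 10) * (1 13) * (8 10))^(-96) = (1 13 10 8 6) = [0, 13, 2, 3, 4, 5, 1, 7, 6, 9, 8, 11, 12, 10]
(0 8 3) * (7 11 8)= (0 7 11 8 3)= [7, 1, 2, 0, 4, 5, 6, 11, 3, 9, 10, 8]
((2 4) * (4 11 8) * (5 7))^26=[0, 1, 8, 3, 11, 5, 6, 7, 2, 9, 10, 4]=(2 8)(4 11)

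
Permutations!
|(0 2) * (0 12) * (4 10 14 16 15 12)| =|(0 2 4 10 14 16 15 12)| =8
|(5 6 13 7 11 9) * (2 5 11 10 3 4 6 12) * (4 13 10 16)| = |(2 5 12)(3 13 7 16 4 6 10)(9 11)| = 42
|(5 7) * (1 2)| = 2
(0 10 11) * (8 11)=(0 10 8 11)=[10, 1, 2, 3, 4, 5, 6, 7, 11, 9, 8, 0]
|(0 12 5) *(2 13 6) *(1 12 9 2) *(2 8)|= |(0 9 8 2 13 6 1 12 5)|= 9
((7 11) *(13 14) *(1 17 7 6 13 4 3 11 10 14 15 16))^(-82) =(1 7 14 3 6 15)(4 11 13 16 17 10) =[0, 7, 2, 6, 11, 5, 15, 14, 8, 9, 4, 13, 12, 16, 3, 1, 17, 10]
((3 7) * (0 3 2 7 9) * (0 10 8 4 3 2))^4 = (0 2 7)(3 4 8 10 9) = [2, 1, 7, 4, 8, 5, 6, 0, 10, 3, 9]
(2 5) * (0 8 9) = (0 8 9)(2 5) = [8, 1, 5, 3, 4, 2, 6, 7, 9, 0]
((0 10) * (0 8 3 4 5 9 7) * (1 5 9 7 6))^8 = (0 5 6 4 8)(1 9 3 10 7) = [5, 9, 2, 10, 8, 6, 4, 1, 0, 3, 7]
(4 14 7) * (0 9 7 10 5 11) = (0 9 7 4 14 10 5 11) = [9, 1, 2, 3, 14, 11, 6, 4, 8, 7, 5, 0, 12, 13, 10]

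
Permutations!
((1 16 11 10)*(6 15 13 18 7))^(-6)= (1 11)(6 7 18 13 15)(10 16)= [0, 11, 2, 3, 4, 5, 7, 18, 8, 9, 16, 1, 12, 15, 14, 6, 10, 17, 13]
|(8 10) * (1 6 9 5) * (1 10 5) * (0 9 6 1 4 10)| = 6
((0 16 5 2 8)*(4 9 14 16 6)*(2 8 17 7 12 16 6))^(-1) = (0 8 5 16 12 7 17 2)(4 6 14 9) = [8, 1, 0, 3, 6, 16, 14, 17, 5, 4, 10, 11, 7, 13, 9, 15, 12, 2]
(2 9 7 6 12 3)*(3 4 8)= (2 9 7 6 12 4 8 3)= [0, 1, 9, 2, 8, 5, 12, 6, 3, 7, 10, 11, 4]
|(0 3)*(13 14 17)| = |(0 3)(13 14 17)| = 6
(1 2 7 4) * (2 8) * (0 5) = (0 5)(1 8 2 7 4) = [5, 8, 7, 3, 1, 0, 6, 4, 2]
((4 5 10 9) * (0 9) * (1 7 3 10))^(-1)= [10, 5, 2, 7, 9, 4, 6, 1, 8, 0, 3]= (0 10 3 7 1 5 4 9)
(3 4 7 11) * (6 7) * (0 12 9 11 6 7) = (0 12 9 11 3 4 7 6) = [12, 1, 2, 4, 7, 5, 0, 6, 8, 11, 10, 3, 9]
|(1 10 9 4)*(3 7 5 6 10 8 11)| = |(1 8 11 3 7 5 6 10 9 4)| = 10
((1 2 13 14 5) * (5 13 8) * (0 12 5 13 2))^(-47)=[12, 0, 8, 3, 4, 1, 6, 7, 13, 9, 10, 11, 5, 14, 2]=(0 12 5 1)(2 8 13 14)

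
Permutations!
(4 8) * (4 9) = (4 8 9) = [0, 1, 2, 3, 8, 5, 6, 7, 9, 4]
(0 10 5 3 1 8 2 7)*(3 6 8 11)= (0 10 5 6 8 2 7)(1 11 3)= [10, 11, 7, 1, 4, 6, 8, 0, 2, 9, 5, 3]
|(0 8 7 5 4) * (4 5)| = |(0 8 7 4)| = 4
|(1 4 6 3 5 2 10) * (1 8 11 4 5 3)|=|(1 5 2 10 8 11 4 6)|=8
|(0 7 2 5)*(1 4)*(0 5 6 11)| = |(0 7 2 6 11)(1 4)| = 10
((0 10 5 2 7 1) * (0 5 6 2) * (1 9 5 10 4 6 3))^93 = [6, 1, 9, 3, 2, 4, 7, 5, 8, 0, 10] = (10)(0 6 7 5 4 2 9)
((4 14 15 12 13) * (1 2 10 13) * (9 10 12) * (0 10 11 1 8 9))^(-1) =(0 15 14 4 13 10)(1 11 9 8 12 2) =[15, 11, 1, 3, 13, 5, 6, 7, 12, 8, 0, 9, 2, 10, 4, 14]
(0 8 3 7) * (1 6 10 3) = (0 8 1 6 10 3 7) = [8, 6, 2, 7, 4, 5, 10, 0, 1, 9, 3]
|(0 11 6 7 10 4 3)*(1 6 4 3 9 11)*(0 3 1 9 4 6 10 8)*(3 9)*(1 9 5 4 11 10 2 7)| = |(0 3 5 4 11 6 1 2 7 8)(9 10)| = 10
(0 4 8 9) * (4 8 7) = (0 8 9)(4 7) = [8, 1, 2, 3, 7, 5, 6, 4, 9, 0]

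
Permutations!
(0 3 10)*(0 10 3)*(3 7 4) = (10)(3 7 4) = [0, 1, 2, 7, 3, 5, 6, 4, 8, 9, 10]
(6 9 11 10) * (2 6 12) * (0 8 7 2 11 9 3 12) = [8, 1, 6, 12, 4, 5, 3, 2, 7, 9, 0, 10, 11] = (0 8 7 2 6 3 12 11 10)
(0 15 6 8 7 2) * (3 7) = (0 15 6 8 3 7 2) = [15, 1, 0, 7, 4, 5, 8, 2, 3, 9, 10, 11, 12, 13, 14, 6]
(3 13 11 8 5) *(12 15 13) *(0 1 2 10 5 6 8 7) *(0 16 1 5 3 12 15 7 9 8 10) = (0 5 12 7 16 1 2)(3 15 13 11 9 8 6 10) = [5, 2, 0, 15, 4, 12, 10, 16, 6, 8, 3, 9, 7, 11, 14, 13, 1]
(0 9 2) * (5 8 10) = (0 9 2)(5 8 10) = [9, 1, 0, 3, 4, 8, 6, 7, 10, 2, 5]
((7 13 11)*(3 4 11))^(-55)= (13)= [0, 1, 2, 3, 4, 5, 6, 7, 8, 9, 10, 11, 12, 13]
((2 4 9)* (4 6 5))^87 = [0, 1, 5, 3, 2, 9, 4, 7, 8, 6] = (2 5 9 6 4)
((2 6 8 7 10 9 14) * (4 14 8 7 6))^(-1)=(2 14 4)(6 8 9 10 7)=[0, 1, 14, 3, 2, 5, 8, 6, 9, 10, 7, 11, 12, 13, 4]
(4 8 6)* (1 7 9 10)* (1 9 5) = (1 7 5)(4 8 6)(9 10) = [0, 7, 2, 3, 8, 1, 4, 5, 6, 10, 9]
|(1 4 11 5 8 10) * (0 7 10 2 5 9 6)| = 24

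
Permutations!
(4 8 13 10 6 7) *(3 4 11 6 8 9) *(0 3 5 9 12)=(0 3 4 12)(5 9)(6 7 11)(8 13 10)=[3, 1, 2, 4, 12, 9, 7, 11, 13, 5, 8, 6, 0, 10]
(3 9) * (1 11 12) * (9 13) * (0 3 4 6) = (0 3 13 9 4 6)(1 11 12) = [3, 11, 2, 13, 6, 5, 0, 7, 8, 4, 10, 12, 1, 9]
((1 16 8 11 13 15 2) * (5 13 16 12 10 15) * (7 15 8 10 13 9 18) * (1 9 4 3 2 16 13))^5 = (1 12)(2 16 5 18 8 3 15 13 9 10 4 7 11) = [0, 12, 16, 15, 7, 18, 6, 11, 3, 10, 4, 2, 1, 9, 14, 13, 5, 17, 8]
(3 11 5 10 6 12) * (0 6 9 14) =(0 6 12 3 11 5 10 9 14) =[6, 1, 2, 11, 4, 10, 12, 7, 8, 14, 9, 5, 3, 13, 0]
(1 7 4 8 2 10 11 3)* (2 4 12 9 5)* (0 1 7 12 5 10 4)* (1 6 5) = (0 6 5 2 4 8)(1 12 9 10 11 3 7) = [6, 12, 4, 7, 8, 2, 5, 1, 0, 10, 11, 3, 9]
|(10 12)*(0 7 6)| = 6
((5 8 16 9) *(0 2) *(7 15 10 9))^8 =(5 8 16 7 15 10 9) =[0, 1, 2, 3, 4, 8, 6, 15, 16, 5, 9, 11, 12, 13, 14, 10, 7]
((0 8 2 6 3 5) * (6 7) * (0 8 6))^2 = (0 3 8 7 6 5 2) = [3, 1, 0, 8, 4, 2, 5, 6, 7]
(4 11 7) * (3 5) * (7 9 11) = (3 5)(4 7)(9 11) = [0, 1, 2, 5, 7, 3, 6, 4, 8, 11, 10, 9]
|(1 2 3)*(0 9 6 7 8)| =|(0 9 6 7 8)(1 2 3)| =15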